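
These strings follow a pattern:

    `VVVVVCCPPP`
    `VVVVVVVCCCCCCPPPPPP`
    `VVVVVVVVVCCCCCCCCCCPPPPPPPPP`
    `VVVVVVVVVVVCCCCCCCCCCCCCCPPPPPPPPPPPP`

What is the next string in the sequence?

Term n consists of 2n+3 V's, followed by 4n-2 C's, followed by 3n P's (n = 1, 2, …).
Setting n = 5 gives 13, 18, 15 characters in each block.

VVVVVVVVVVVVVCCCCCCCCCCCCCCCCCCPPPPPPPPPPPPPPP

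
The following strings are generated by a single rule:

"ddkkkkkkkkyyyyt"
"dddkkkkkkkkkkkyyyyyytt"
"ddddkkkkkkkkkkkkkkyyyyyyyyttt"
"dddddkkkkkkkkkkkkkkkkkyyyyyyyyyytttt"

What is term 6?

Reading off run lengths: d runs 2, 3, 4, 5; k runs 8, 11, 14, 17; y runs 4, 6, 8, 10; t runs 1, 2, 3, 4 — each is linear in n, where the shown terms are n = 2, 3, 4, 5.
Setting n = 7 gives 7, 23, 14, 6 characters in each block.

dddddddkkkkkkkkkkkkkkkkkkkkkkkyyyyyyyyyyyyyytttttt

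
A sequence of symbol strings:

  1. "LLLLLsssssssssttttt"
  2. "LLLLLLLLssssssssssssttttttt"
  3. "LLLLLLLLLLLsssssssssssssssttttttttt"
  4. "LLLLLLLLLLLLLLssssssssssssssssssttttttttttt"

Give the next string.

LLLLLLLLLLLLLLLLLsssssssssssssssssssssttttttttttttt

The n-th term is 3n-1 L's then 3n+3 s's then 2n+1 t's, where the shown terms are n = 2, 3, 4, 5.
At n = 6 the blocks have lengths 17, 21, 13.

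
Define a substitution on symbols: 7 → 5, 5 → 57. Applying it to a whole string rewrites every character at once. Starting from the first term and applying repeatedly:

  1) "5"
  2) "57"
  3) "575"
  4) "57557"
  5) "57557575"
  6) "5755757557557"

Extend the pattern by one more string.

575575755755757557575

Applying the rule to each of the 13 symbols of 5755757557557 gives the pieces 57 5 57 57 5 57 5 57 57 5 57 57 5, which concatenate to the answer.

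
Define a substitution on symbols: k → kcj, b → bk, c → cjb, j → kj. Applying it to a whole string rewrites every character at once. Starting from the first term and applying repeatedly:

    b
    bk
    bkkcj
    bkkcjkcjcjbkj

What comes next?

Applying the rule to each of the 13 symbols of bkkcjkcjcjbkj gives the pieces bk kcj kcj cjb kj kcj cjb kj cjb kj bk kcj kj, which concatenate to the answer.

bkkcjkcjcjbkjkcjcjbkjcjbkjbkkcjkj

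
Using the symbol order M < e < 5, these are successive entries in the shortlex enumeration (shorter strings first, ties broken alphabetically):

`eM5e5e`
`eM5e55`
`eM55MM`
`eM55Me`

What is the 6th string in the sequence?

Advancing 2 positions from eM55Me through eM55Me → eM55M5 reaches term 6.

eM55eM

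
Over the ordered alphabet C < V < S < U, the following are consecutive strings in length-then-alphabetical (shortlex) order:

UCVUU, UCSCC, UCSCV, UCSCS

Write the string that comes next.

UCSCU

Treat UCSCS as a base-4 numeral over the given alphabet and add one, carrying through any trailing U's.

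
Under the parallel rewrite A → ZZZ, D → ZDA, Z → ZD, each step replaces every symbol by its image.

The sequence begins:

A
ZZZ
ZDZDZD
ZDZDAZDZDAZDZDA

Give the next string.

Rewriting the 15 symbols of ZDZDAZDZDAZDZDA one by one yields ZD ZDA ZD ZDA ZZZ ZD ZDA ZD ZDA ZZZ ZD ZDA ZD ZDA ZZZ; concatenated:

ZDZDAZDZDAZZZZDZDAZDZDAZZZZDZDAZDZDAZZZ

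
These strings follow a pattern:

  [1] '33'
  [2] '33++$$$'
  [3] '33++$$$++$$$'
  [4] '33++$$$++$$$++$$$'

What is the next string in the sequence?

Every step adds ++$$$ to the end: s(k+1) = s(k)·++$$$.
Applying this once more to 33++$$$++$$$++$$$:

33++$$$++$$$++$$$++$$$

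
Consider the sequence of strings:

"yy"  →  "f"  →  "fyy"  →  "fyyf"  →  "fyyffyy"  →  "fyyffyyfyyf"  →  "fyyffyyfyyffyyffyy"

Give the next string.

fyyffyyfyyffyyffyyfyyffyyfyyf

Each term (from the third on) is the previous term followed by the one before it: term 3 = f·yy = fyy.
Continuing: fyyffyyfyyffyyffyy · fyyffyyfyyf gives term 8.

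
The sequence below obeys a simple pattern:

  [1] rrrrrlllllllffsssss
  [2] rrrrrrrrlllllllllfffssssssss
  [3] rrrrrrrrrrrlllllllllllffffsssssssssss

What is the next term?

The n-th term is 3n-1 r's then 2n+3 l's then n f's then 3n-1 s's, where the shown terms are n = 2, 3, 4.
For the next term, n = 5, so the run lengths are 14, 13, 5, 14.

rrrrrrrrrrrrrrlllllllllllllfffffssssssssssssss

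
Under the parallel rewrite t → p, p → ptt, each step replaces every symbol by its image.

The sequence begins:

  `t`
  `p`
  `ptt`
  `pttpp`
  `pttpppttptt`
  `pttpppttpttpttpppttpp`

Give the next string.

Applying the rule to each of the 21 symbols of pttpppttpttpttpppttpp gives the pieces ptt p p ptt ptt ptt p p ptt p p ptt p p ptt ptt ptt p p ptt ptt, which concatenate to the answer.

pttpppttpttpttpppttpppttpppttpttpttpppttptt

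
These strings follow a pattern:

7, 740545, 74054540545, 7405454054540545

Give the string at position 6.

74054540545405454054540545

Each term is the previous one with 40545 appended.
From 7405454054540545, 2 further steps: 7405454054540545 → 740545405454054540545 → (answer).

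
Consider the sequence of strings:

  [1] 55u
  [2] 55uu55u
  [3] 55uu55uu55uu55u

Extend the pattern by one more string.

55uu55uu55uu55uu55uu55uu55uu55u

s(k+1) = s(k)·u·s(k) — each term doubles the last with 'u' between the halves.
One more doubling of 55uu55uu55uu55u gives the answer.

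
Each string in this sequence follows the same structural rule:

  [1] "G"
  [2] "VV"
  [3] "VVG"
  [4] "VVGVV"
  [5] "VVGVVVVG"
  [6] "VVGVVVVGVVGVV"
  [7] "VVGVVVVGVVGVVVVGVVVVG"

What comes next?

VVGVVVVGVVGVVVVGVVVVGVVGVVVVGVVGVV

This is a Fibonacci-style word recurrence s(k) = s(k−1)·s(k−2): e.g. VV·G = VVG.
The next term joins VVGVVVVGVVGVVVVGVVVVG and VVGVVVVGVVGVV.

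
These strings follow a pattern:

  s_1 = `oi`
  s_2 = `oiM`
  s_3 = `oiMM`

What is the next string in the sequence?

Every step adds M to the end: s(k+1) = s(k)·M.
Applying this once more to oiMM:

oiMMM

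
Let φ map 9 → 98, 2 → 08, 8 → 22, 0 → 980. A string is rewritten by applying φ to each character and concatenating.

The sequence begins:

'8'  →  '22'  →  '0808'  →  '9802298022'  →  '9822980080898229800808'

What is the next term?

98220808982298098022980229822080898229809802298022

φ(9822980080898229800808) expands symbol-by-symbol to 98 22 08 08 98 22 980 980 22 980 22 98 22 08 08 98 22 980 980 22 980 22; joining the 22 pieces gives the next term.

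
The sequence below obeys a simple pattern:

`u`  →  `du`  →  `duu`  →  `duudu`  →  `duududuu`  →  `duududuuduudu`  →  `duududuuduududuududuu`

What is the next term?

From term 3 onward, concatenate the last term with the second-to-last: du·u = duu, duu·du = duudu, …
Continuing: duududuuduududuududuu · duududuuduudu gives term 8.

duududuuduududuududuuduududuuduudu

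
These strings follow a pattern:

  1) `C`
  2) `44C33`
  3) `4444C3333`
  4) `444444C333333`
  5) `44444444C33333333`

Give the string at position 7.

444444444444C333333333333

s(k+1) = 44·s(k)·33, so each term gains 44 as a prefix and 33 as a suffix.
From 44444444C33333333, 2 further steps: 44444444C33333333 → 4444444444C3333333333 → (answer).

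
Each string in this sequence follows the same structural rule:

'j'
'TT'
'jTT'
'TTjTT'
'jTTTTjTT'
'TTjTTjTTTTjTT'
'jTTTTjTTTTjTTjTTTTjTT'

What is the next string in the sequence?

Each term (from the third on) is the two preceding terms concatenated in order: term 3 = j·TT = jTT.
The next term joins TTjTTjTTTTjTT and jTTTTjTTTTjTTjTTTTjTT.

TTjTTjTTTTjTTjTTTTjTTTTjTTjTTTTjTT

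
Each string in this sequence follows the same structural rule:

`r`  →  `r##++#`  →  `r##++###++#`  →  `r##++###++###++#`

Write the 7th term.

The strings grow by a fixed suffix ##++# each time.
From r##++###++###++#, 3 further steps: r##++###++###++# → r##++###++###++###++# → r##++###++###++###++###++# → (answer).

r##++###++###++###++###++###++#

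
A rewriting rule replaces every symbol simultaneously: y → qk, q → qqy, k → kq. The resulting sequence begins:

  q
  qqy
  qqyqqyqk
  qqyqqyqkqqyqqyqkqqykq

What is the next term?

Rewriting the 21 symbols of qqyqqyqkqqyqqyqkqqykq one by one yields qqy qqy qk qqy qqy qk qqy kq qqy qqy qk qqy qqy qk qqy kq qqy qqy qk kq qqy; concatenated:

qqyqqyqkqqyqqyqkqqykqqqyqqyqkqqyqqyqkqqykqqqyqqyqkkqqqy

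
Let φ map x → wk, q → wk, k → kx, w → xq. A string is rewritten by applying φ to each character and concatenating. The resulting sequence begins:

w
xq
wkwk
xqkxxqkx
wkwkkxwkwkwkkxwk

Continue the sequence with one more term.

Applying the rule to each of the 16 symbols of wkwkkxwkwkwkkxwk gives the pieces xq kx xq kx kx wk xq kx xq kx xq kx kx wk xq kx, which concatenate to the answer.

xqkxxqkxkxwkxqkxxqkxxqkxkxwkxqkx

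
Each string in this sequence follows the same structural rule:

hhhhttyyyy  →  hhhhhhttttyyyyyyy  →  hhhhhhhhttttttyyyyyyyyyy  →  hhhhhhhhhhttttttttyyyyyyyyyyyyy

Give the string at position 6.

Reading off run lengths: h runs 4, 6, 8, 10; t runs 2, 4, 6, 8; y runs 4, 7, 10, 13 — each is linear in n (n = 1, 2, …).
At n = 6 the blocks have lengths 14, 12, 19.

hhhhhhhhhhhhhhttttttttttttyyyyyyyyyyyyyyyyyyy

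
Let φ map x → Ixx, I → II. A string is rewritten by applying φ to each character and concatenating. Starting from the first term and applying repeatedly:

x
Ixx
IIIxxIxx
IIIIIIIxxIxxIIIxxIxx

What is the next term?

IIIIIIIIIIIIIIIxxIxxIIIxxIxxIIIIIIIxxIxxIIIxxIxx

φ(IIIIIIIxxIxxIIIxxIxx) expands symbol-by-symbol to II II II II II II II Ixx Ixx II Ixx Ixx II II II Ixx Ixx II Ixx Ixx; joining the 20 pieces gives the next term.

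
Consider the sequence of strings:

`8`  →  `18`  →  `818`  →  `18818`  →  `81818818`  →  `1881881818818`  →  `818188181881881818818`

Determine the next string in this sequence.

Each term (from the third on) is the two preceding terms concatenated in order: term 3 = 8·18 = 818.
So term 8 is 1881881818818·818188181881881818818.

1881881818818818188181881881818818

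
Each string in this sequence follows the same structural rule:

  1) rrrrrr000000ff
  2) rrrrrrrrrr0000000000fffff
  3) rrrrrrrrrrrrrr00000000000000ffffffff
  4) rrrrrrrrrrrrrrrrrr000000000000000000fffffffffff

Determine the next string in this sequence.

Each string has the form r^{4n+2} 0^{4n+2} f^{3n-1} (n = 1, 2, …).
Setting n = 5 gives 22, 22, 14 characters in each block.

rrrrrrrrrrrrrrrrrrrrrr0000000000000000000000ffffffffffffff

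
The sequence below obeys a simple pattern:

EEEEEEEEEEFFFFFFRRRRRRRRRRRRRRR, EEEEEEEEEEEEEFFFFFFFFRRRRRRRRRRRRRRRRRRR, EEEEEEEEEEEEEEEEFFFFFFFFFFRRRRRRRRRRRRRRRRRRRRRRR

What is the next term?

EEEEEEEEEEEEEEEEEEEFFFFFFFFFFFFRRRRRRRRRRRRRRRRRRRRRRRRRRR

Reading off run lengths: E runs 10, 13, 16; F runs 6, 8, 10; R runs 15, 19, 23 — each is linear in n, where the shown terms are n = 3, 4, 5.
At n = 6 the blocks have lengths 19, 12, 27.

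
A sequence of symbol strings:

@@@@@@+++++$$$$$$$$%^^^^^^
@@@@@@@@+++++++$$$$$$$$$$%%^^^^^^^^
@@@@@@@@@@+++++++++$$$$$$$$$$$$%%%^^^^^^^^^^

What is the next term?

@@@@@@@@@@@@+++++++++++$$$$$$$$$$$$$$%%%%^^^^^^^^^^^^

The n-th term is 2n @'s then 2n-1 +'s then 2n+2 $'s then n-2 %'s then 2n ^'s, where the shown terms are n = 3, 4, 5.
Setting n = 6 gives 12, 11, 14, 4, 12 characters in each block.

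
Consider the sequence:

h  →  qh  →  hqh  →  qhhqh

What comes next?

This is a Fibonacci-style word recurrence s(k) = s(k−2)·s(k−1): e.g. h·qh = hqh.
The next term joins hqh and qhhqh.

hqhqhhqh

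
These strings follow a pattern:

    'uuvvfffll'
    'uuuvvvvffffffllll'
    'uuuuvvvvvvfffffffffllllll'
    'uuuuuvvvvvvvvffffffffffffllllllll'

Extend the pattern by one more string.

Reading off run lengths: u runs 2, 3, 4, 5; v runs 2, 4, 6, 8; f runs 3, 6, 9, 12; l runs 2, 4, 6, 8 — each is linear in n (n = 1, 2, …).
Setting n = 5 gives 6, 10, 15, 10 characters in each block.

uuuuuuvvvvvvvvvvfffffffffffffffllllllllll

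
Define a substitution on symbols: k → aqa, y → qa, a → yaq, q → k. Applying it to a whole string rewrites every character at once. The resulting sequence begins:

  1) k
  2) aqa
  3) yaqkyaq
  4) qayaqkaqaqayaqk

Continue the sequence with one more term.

kyaqqayaqkaqayaqkyaqkyaqqayaqkaqa

Applying the rule to each of the 15 symbols of qayaqkaqaqayaqk gives the pieces k yaq qa yaq k aqa yaq k yaq k yaq qa yaq k aqa, which concatenate to the answer.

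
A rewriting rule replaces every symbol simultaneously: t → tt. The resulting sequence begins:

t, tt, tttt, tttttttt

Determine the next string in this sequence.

Apply φ to tttttttt symbol by symbol: t→tt, t→tt, t→tt, t→tt, t→tt, t→tt, t→tt, t→tt; joined: tt tt tt tt tt tt tt tt.

tttttttttttttttt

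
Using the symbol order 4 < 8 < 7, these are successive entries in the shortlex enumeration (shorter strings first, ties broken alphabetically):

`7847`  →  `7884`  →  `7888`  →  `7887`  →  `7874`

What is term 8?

7744

Stepping forward 3 times from 7874: 7874 → 7878 → 7877, then the target.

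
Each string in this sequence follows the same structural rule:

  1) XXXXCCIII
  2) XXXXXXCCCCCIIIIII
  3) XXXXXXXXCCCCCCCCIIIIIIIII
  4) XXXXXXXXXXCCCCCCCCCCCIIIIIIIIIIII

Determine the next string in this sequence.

XXXXXXXXXXXXCCCCCCCCCCCCCCIIIIIIIIIIIIIII

Reading off run lengths: X runs 4, 6, 8, 10; C runs 2, 5, 8, 11; I runs 3, 6, 9, 12 — each is linear in n (n = 1, 2, …).
Setting n = 5 gives 12, 14, 15 characters in each block.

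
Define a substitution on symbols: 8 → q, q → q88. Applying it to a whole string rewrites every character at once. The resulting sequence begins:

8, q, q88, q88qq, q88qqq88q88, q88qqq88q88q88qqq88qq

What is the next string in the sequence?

Rewriting the 21 symbols of q88qqq88q88q88qqq88qq one by one yields q88 q q q88 q88 q88 q q q88 q q q88 q q q88 q88 q88 q q q88 q88; concatenated:

q88qqq88q88q88qqq88qqq88qqq88q88q88qqq88q88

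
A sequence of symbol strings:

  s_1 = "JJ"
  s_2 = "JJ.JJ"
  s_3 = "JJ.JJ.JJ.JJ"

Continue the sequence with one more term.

s(k+1) = s(k)·.·s(k) — each term doubles the last with '.' between the halves.
Doubling JJ.JJ.JJ.JJ with '.' between the halves:

JJ.JJ.JJ.JJ.JJ.JJ.JJ.JJ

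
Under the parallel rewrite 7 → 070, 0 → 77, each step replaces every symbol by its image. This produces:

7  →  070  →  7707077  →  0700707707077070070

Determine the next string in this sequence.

Replace each of the 19 characters of 0700707707077070070 in place — 77 070 77 77 070 77 070 070 77 070 77 070 070 77 070 77 77 070 77 — and concatenate.

77070777707077070070770707707007077070777707077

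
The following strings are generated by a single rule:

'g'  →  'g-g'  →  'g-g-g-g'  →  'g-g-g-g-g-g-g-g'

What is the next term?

g-g-g-g-g-g-g-g-g-g-g-g-g-g-g-g

Each string is two copies of the previous one joined by '-'.
One more doubling of g-g-g-g-g-g-g-g gives the answer.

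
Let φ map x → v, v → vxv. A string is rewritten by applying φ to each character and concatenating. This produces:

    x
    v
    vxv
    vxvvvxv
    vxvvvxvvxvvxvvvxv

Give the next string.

Rewriting the 17 symbols of vxvvvxvvxvvxvvvxv one by one yields vxv v vxv vxv vxv v vxv vxv v vxv vxv v vxv vxv vxv v vxv; concatenated:

vxvvvxvvxvvxvvvxvvxvvvxvvxvvvxvvxvvxvvvxv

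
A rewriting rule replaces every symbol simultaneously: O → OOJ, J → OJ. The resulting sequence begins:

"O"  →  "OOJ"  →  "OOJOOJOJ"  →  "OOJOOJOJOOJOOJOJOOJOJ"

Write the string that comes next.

Rewriting the 21 symbols of OOJOOJOJOOJOOJOJOOJOJ one by one yields OOJ OOJ OJ OOJ OOJ OJ OOJ OJ OOJ OOJ OJ OOJ OOJ OJ OOJ OJ OOJ OOJ OJ OOJ OJ; concatenated:

OOJOOJOJOOJOOJOJOOJOJOOJOOJOJOOJOOJOJOOJOJOOJOOJOJOOJOJ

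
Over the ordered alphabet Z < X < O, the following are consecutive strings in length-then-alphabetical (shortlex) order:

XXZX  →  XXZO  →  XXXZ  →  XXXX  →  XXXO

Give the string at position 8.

Continuing the enumeration 3 steps past XXXO: XXXO → XXOZ → XXOX → (answer).

XXOO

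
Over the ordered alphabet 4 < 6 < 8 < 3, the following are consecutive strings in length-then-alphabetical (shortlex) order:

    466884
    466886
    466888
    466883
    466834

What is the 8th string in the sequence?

Advancing 3 positions from 466834 through 466834 → 466836 → 466838 reaches term 8.

466833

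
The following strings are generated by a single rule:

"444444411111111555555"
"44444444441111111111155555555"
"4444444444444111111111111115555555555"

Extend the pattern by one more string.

444444444444444411111111111111111555555555555

Each string has the form 4^{3n+1} 1^{3n+2} 5^{2n+2}, where the shown terms are n = 2, 3, 4.
At n = 5 the blocks have lengths 16, 17, 12.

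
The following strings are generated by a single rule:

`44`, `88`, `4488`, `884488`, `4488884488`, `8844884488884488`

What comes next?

44888844888844884488884488

Each term (from the third on) is the two preceding terms concatenated in order: term 3 = 44·88 = 4488.
The next term joins 4488884488 and 8844884488884488.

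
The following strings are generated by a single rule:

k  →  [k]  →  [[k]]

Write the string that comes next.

[[[k]]]

Every step adds [ to the front and ] to the end of the previous string.
So the next term is [·[[k]]·].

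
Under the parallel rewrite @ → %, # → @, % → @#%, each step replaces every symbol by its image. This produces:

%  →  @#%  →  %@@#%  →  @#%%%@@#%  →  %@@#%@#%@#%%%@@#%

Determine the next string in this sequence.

Applying the rule to each of the 17 symbols of %@@#%@#%@#%%%@@#% gives the pieces @#% % % @ @#% % @ @#% % @ @#% @#% @#% % % @ @#%, which concatenate to the answer.

@#%%%@@#%%@@#%%@@#%@#%@#%%%@@#%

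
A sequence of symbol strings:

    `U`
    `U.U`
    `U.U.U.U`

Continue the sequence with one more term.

U.U.U.U.U.U.U.U

Every step duplicates the string with '.' between the halves.
One more doubling of U.U.U.U gives the answer.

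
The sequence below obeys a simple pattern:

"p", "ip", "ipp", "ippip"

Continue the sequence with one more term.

ippipipp

From term 3 onward, concatenate the last term with the second-to-last: ip·p = ipp, ipp·ip = ippip, …
So term 5 is ippip·ipp.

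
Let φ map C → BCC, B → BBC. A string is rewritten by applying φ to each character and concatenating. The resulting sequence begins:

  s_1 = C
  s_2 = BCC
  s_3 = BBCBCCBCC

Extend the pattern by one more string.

BBCBBCBCCBBCBCCBCCBBCBCCBCC

Rewriting each symbol of BBCBCCBCC: B→BBC, B→BBC, C→BCC, B→BBC, C→BCC, C→BCC, B→BBC, C→BCC, C→BCC, which concatenates to BBC BBC BCC BBC BCC BCC BBC BCC BCC.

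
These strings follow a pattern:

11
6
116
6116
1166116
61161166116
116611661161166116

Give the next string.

61161166116116611661161166116

From term 3 onward, concatenate the second-to-last term with the last: 11·6 = 116, 6·116 = 6116, …
The next term joins 61161166116 and 116611661161166116.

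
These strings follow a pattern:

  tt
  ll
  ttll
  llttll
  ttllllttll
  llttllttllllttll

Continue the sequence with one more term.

From term 3 onward, concatenate the second-to-last term with the last: tt·ll = ttll, ll·ttll = llttll, …
The next term joins ttllllttll and llttllttllllttll.

ttllllttllllttllttllllttll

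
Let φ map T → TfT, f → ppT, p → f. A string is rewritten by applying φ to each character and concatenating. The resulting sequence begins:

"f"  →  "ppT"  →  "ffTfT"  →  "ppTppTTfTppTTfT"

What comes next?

Replace each of the 15 characters of ppTppTTfTppTTfT in place — f f TfT f f TfT TfT ppT TfT f f TfT TfT ppT TfT — and concatenate.

ffTfTffTfTTfTppTTfTffTfTTfTppTTfT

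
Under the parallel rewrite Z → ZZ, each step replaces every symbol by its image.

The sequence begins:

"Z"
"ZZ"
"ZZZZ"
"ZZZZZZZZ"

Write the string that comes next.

Apply φ to ZZZZZZZZ symbol by symbol: Z→ZZ, Z→ZZ, Z→ZZ, Z→ZZ, Z→ZZ, Z→ZZ, Z→ZZ, Z→ZZ; joined: ZZ ZZ ZZ ZZ ZZ ZZ ZZ ZZ.

ZZZZZZZZZZZZZZZZ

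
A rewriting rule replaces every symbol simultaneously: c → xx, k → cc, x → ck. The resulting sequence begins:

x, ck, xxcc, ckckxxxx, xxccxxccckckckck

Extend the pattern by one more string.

ckckxxxxckckxxxxxxccxxccxxccxxcc

φ(xxccxxccckckckck) expands symbol-by-symbol to ck ck xx xx ck ck xx xx xx cc xx cc xx cc xx cc; joining the 16 pieces gives the next term.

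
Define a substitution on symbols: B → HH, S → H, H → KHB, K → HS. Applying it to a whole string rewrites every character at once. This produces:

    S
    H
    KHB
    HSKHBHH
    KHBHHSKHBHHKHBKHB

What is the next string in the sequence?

φ(KHBHHSKHBHHKHBKHB) expands symbol-by-symbol to HS KHB HH KHB KHB H HS KHB HH KHB KHB HS KHB HH HS KHB HH; joining the 17 pieces gives the next term.

HSKHBHHKHBKHBHHSKHBHHKHBKHBHSKHBHHHSKHBHH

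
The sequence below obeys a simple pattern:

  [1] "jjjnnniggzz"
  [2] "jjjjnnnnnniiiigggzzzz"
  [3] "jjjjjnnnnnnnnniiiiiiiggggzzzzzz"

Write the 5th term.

jjjjjjjnnnnnnnnnnnnnnniiiiiiiiiiiiiggggggzzzzzzzzzz

Each string has the form j^{n+2} n^{3n} i^{3n-2} g^{n+1} z^{2n} (n = 1, 2, …).
Setting n = 5 gives 7, 15, 13, 6, 10 characters in each block.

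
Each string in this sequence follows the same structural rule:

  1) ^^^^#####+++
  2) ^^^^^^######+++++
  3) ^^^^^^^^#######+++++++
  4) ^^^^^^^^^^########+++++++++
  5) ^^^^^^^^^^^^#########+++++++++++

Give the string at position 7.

^^^^^^^^^^^^^^^^###########+++++++++++++++

Reading off run lengths: ^ runs 4, 6, 8, 10, 12; # runs 5, 6, 7, 8, 9; + runs 3, 5, 7, 9, 11 — each is linear in n, where the shown terms are n = 2, 3, 4, 5, 6.
For term 7, n = 8, so the run lengths are 16, 11, 15.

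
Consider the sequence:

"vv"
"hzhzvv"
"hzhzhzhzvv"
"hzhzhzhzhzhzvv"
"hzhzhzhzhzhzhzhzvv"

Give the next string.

Each term is the previous one with hzhz prepended.
Applying this once more to hzhzhzhzhzhzhzhzvv:

hzhzhzhzhzhzhzhzhzhzvv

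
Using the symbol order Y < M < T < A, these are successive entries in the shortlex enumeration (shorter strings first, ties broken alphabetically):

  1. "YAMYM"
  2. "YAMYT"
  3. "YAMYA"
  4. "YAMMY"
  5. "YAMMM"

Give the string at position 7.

Stepping forward 2 times from YAMMM: YAMMM → YAMMT, then the target.

YAMMA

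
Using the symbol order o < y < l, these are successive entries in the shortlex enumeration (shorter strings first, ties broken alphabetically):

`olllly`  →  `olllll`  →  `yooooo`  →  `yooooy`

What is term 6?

yoooyo

Stepping forward 2 times from yooooy: yooooy → yooool, then the target.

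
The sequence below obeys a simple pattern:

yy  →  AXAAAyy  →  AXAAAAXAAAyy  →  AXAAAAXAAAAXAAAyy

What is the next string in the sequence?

The strings grow by a fixed prefix AXAAA each time.
Applying this once more to AXAAAAXAAAAXAAAyy:

AXAAAAXAAAAXAAAAXAAAyy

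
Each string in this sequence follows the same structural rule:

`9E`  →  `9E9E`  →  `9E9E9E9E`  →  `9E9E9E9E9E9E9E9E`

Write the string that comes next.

Each string is two copies of the previous one concatenated.
Doubling 9E9E9E9E9E9E9E9E:

9E9E9E9E9E9E9E9E9E9E9E9E9E9E9E9E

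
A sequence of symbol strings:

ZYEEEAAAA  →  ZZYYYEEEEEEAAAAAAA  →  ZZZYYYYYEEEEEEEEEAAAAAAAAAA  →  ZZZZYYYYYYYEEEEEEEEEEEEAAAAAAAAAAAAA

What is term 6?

ZZZZZZYYYYYYYYYYYEEEEEEEEEEEEEEEEEEAAAAAAAAAAAAAAAAAAA

Reading off run lengths: Z runs 1, 2, 3, 4; Y runs 1, 3, 5, 7; E runs 3, 6, 9, 12; A runs 4, 7, 10, 13 — each is linear in n (n = 1, 2, …).
At n = 6 the blocks have lengths 6, 11, 18, 19.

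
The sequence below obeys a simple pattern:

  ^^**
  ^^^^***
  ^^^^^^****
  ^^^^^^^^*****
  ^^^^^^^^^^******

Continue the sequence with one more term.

Reading off run lengths: ^ runs 2, 4, 6, 8, 10; * runs 2, 3, 4, 5, 6 — each is linear in n (n = 1, 2, …).
At n = 6 the blocks have lengths 12, 7.

^^^^^^^^^^^^*******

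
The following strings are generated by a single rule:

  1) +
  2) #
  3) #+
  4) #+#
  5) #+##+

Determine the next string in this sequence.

#+##+#+#

This is a Fibonacci-style word recurrence s(k) = s(k−1)·s(k−2): e.g. #·+ = #+.
The next term joins #+##+ and #+#.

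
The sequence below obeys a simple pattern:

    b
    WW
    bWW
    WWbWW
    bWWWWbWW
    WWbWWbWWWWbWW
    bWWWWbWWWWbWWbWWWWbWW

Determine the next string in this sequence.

WWbWWbWWWWbWWbWWWWbWWWWbWWbWWWWbWW

This is a Fibonacci-style word recurrence s(k) = s(k−2)·s(k−1): e.g. b·WW = bWW.
The next term joins WWbWWbWWWWbWW and bWWWWbWWWWbWWbWWWWbWW.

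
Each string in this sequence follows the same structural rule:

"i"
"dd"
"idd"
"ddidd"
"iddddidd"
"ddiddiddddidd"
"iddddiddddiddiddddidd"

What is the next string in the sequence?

Each term (from the third on) is the two preceding terms concatenated in order: term 3 = i·dd = idd.
So term 8 is ddiddiddddidd·iddddiddddiddiddddidd.

ddiddiddddiddiddddiddddiddiddddidd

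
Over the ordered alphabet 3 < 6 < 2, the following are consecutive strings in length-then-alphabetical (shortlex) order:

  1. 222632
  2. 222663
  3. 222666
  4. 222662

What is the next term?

222623

Treat 222662 as a base-3 numeral over the given alphabet and add one, carrying through any trailing 2's.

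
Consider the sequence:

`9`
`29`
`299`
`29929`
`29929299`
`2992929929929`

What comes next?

This is a Fibonacci-style word recurrence s(k) = s(k−1)·s(k−2): e.g. 29·9 = 299.
The next term joins 2992929929929 and 29929299.

299292992992929929299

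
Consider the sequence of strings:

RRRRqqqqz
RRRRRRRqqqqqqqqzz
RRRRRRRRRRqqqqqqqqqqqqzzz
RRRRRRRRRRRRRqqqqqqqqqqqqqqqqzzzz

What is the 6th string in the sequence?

The n-th term is 3n+1 R's then 4n q's then n z's (n = 1, 2, …).
For term 6, n = 6, so the run lengths are 19, 24, 6.

RRRRRRRRRRRRRRRRRRRqqqqqqqqqqqqqqqqqqqqqqqqzzzzzz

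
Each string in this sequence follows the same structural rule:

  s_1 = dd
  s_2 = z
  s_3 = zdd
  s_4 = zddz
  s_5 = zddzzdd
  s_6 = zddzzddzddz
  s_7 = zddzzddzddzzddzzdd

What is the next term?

zddzzddzddzzddzzddzddzzddzddz

This is a Fibonacci-style word recurrence s(k) = s(k−1)·s(k−2): e.g. z·dd = zdd.
So term 8 is zddzzddzddzzddzzdd·zddzzddzddz.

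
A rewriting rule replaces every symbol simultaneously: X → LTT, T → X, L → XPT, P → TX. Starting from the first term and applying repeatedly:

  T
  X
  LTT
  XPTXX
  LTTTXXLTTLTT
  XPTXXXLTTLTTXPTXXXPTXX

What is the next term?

Replace each of the 22 characters of XPTXXXLTTLTTXPTXXXPTXX in place — LTT TX X LTT LTT LTT XPT X X XPT X X LTT TX X LTT LTT LTT TX X LTT LTT — and concatenate.

LTTTXXLTTLTTLTTXPTXXXPTXXLTTTXXLTTLTTLTTTXXLTTLTT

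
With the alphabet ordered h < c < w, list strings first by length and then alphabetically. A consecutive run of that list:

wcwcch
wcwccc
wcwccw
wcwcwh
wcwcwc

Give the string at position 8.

Advancing 3 positions from wcwcwc through wcwcwc → wcwcww → wcwwhh reaches term 8.

wcwwhc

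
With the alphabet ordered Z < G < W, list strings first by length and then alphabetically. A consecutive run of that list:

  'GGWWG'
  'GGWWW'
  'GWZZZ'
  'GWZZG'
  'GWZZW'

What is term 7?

Advancing 2 positions from GWZZW through GWZZW → GWZGZ reaches term 7.

GWZGG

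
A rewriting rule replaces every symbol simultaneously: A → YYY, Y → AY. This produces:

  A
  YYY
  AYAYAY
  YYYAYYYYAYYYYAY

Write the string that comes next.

Rewriting the 15 symbols of YYYAYYYYAYYYYAY one by one yields AY AY AY YYY AY AY AY AY YYY AY AY AY AY YYY AY; concatenated:

AYAYAYYYYAYAYAYAYYYYAYAYAYAYYYYAY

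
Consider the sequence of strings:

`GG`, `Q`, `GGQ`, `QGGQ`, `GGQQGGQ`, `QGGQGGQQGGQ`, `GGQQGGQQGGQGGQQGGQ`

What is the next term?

Each term (from the third on) is the two preceding terms concatenated in order: term 3 = GG·Q = GGQ.
Continuing: QGGQGGQQGGQ · GGQQGGQQGGQGGQQGGQ gives term 8.

QGGQGGQQGGQGGQQGGQQGGQGGQQGGQ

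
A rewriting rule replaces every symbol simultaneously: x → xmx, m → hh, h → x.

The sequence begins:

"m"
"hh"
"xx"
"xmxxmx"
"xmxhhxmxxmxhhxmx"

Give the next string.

Replace each of the 16 characters of xmxhhxmxxmxhhxmx in place — xmx hh xmx x x xmx hh xmx xmx hh xmx x x xmx hh xmx — and concatenate.

xmxhhxmxxxxmxhhxmxxmxhhxmxxxxmxhhxmx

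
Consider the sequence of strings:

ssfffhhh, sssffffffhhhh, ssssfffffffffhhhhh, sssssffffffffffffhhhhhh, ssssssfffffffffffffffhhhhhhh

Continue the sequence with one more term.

sssssssffffffffffffffffffhhhhhhhh

Each string has the form s^{n+1} f^{3n} h^{n+2} (n = 1, 2, …).
For the next term, n = 6, so the run lengths are 7, 18, 8.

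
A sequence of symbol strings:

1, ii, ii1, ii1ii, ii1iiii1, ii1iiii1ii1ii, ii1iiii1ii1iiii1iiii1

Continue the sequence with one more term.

ii1iiii1ii1iiii1iiii1ii1iiii1ii1ii

This is a Fibonacci-style word recurrence s(k) = s(k−1)·s(k−2): e.g. ii·1 = ii1.
The next term joins ii1iiii1ii1iiii1iiii1 and ii1iiii1ii1ii.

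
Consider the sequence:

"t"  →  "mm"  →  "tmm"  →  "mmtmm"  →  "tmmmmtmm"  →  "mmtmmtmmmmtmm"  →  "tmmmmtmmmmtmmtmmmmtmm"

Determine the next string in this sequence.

Each term (from the third on) is the two preceding terms concatenated in order: term 3 = t·mm = tmm.
Continuing: mmtmmtmmmmtmm · tmmmmtmmmmtmmtmmmmtmm gives term 8.

mmtmmtmmmmtmmtmmmmtmmmmtmmtmmmmtmm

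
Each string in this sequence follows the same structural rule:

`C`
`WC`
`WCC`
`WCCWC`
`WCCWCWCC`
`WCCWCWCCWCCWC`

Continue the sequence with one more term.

Each term (from the third on) is the previous term followed by the one before it: term 3 = WC·C = WCC.
The next term joins WCCWCWCCWCCWC and WCCWCWCC.

WCCWCWCCWCCWCWCCWCWCC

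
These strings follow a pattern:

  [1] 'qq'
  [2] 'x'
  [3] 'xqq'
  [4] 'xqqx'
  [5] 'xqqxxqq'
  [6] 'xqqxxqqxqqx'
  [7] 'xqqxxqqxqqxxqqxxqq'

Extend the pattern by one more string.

Each term (from the third on) is the previous term followed by the one before it: term 3 = x·qq = xqq.
The next term joins xqqxxqqxqqxxqqxxqq and xqqxxqqxqqx.

xqqxxqqxqqxxqqxxqqxqqxxqqxqqx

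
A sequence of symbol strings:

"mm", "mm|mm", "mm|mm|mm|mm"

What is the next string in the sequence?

Every step duplicates the string with '|' between the halves.
Doubling mm|mm|mm|mm with '|' between the halves:

mm|mm|mm|mm|mm|mm|mm|mm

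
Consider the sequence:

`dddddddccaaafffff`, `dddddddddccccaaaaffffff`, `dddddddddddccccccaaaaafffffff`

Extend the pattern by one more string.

Reading off run lengths: d runs 7, 9, 11; c runs 2, 4, 6; a runs 3, 4, 5; f runs 5, 6, 7 — each is linear in n, where the shown terms are n = 2, 3, 4.
For the next term, n = 5, so the run lengths are 13, 8, 6, 8.

dddddddddddddccccccccaaaaaaffffffff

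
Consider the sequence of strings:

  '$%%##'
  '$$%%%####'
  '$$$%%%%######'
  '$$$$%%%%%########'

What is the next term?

Term n consists of n $'s, followed by n+1 %'s, followed by 2n #'s (n = 1, 2, …).
Setting n = 5 gives 5, 6, 10 characters in each block.

$$$$$%%%%%%##########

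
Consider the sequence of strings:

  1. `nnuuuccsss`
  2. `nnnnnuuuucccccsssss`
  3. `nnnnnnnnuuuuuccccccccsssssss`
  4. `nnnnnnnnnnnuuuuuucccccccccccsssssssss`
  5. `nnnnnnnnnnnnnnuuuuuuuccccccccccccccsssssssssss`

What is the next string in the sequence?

Term n consists of 3n-1 n's, followed by n+2 u's, followed by 3n-1 c's, followed by 2n+1 s's (n = 1, 2, …).
For the next term, n = 6, so the run lengths are 17, 8, 17, 13.

nnnnnnnnnnnnnnnnnuuuuuuuucccccccccccccccccsssssssssssss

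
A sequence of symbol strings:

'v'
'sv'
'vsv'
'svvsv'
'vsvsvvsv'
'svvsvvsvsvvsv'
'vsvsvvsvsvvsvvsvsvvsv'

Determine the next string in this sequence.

svvsvvsvsvvsvvsvsvvsvsvvsvvsvsvvsv

From term 3 onward, concatenate the second-to-last term with the last: v·sv = vsv, sv·vsv = svvsv, …
Continuing: svvsvvsvsvvsv · vsvsvvsvsvvsvvsvsvvsv gives term 8.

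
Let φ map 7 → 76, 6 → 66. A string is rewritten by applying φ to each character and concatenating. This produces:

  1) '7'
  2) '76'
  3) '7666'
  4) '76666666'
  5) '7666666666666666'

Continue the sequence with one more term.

76666666666666666666666666666666

φ(7666666666666666) expands symbol-by-symbol to 76 66 66 66 66 66 66 66 66 66 66 66 66 66 66 66; joining the 16 pieces gives the next term.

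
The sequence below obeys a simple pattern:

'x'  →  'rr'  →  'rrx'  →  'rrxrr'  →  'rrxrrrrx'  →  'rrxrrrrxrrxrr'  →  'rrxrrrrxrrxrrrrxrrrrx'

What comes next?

From term 3 onward, concatenate the last term with the second-to-last: rr·x = rrx, rrx·rr = rrxrr, …
So term 8 is rrxrrrrxrrxrrrrxrrrrx·rrxrrrrxrrxrr.

rrxrrrrxrrxrrrrxrrrrxrrxrrrrxrrxrr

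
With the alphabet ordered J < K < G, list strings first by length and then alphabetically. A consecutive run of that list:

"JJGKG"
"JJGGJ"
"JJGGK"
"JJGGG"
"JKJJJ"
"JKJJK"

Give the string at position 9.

JKJKK

Advancing 3 positions from JKJJK through JKJJK → JKJJG → JKJKJ reaches term 9.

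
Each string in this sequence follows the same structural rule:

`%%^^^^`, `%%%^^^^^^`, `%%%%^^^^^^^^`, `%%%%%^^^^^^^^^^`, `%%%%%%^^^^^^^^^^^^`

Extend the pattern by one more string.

Reading off run lengths: % runs 2, 3, 4, 5, 6; ^ runs 4, 6, 8, 10, 12 — each is linear in n, where the shown terms are n = 2, 3, 4, 5, 6.
Setting n = 7 gives 7, 14 characters in each block.

%%%%%%%^^^^^^^^^^^^^^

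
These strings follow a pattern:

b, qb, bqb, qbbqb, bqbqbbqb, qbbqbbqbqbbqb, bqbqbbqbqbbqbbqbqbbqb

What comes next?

From term 3 onward, concatenate the second-to-last term with the last: b·qb = bqb, qb·bqb = qbbqb, …
So term 8 is qbbqbbqbqbbqb·bqbqbbqbqbbqbbqbqbbqb.

qbbqbbqbqbbqbbqbqbbqbqbbqbbqbqbbqb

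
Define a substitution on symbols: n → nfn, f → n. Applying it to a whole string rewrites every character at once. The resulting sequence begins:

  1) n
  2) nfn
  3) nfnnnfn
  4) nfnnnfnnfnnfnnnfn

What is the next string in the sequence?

nfnnnfnnfnnfnnnfnnfnnnfnnfnnnfnnfnnfnnnfn

φ(nfnnnfnnfnnfnnnfn) expands symbol-by-symbol to nfn n nfn nfn nfn n nfn nfn n nfn nfn n nfn nfn nfn n nfn; joining the 17 pieces gives the next term.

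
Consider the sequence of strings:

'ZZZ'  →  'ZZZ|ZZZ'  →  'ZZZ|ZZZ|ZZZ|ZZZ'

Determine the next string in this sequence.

ZZZ|ZZZ|ZZZ|ZZZ|ZZZ|ZZZ|ZZZ|ZZZ

Every step duplicates the string with '|' between the halves.
One more doubling of ZZZ|ZZZ|ZZZ|ZZZ gives the answer.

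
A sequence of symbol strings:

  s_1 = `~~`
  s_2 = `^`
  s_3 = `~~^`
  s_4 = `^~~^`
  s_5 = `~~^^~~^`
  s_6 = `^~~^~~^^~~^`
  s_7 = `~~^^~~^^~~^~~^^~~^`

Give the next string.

Each term (from the third on) is the two preceding terms concatenated in order: term 3 = ~~·^ = ~~^.
The next term joins ^~~^~~^^~~^ and ~~^^~~^^~~^~~^^~~^.

^~~^~~^^~~^~~^^~~^^~~^~~^^~~^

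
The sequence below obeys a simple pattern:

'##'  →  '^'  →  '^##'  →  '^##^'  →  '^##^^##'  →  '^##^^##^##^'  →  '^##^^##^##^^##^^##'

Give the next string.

^##^^##^##^^##^^##^##^^##^##^

From term 3 onward, concatenate the last term with the second-to-last: ^·## = ^##, ^##·^ = ^##^, …
So term 8 is ^##^^##^##^^##^^##·^##^^##^##^.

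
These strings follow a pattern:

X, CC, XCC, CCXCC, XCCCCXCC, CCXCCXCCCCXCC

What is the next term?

XCCCCXCCCCXCCXCCCCXCC

Each term (from the third on) is the two preceding terms concatenated in order: term 3 = X·CC = XCC.
The next term joins XCCCCXCC and CCXCCXCCCCXCC.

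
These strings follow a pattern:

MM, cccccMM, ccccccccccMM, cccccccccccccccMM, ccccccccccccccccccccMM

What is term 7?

ccccccccccccccccccccccccccccccMM

Every step adds ccccc at the front: s(k+1) = ccccc·s(k).
From ccccccccccccccccccccMM, 2 further steps: ccccccccccccccccccccMM → cccccccccccccccccccccccccMM → (answer).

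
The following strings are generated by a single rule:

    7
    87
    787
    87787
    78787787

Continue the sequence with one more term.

8778778787787

This is a Fibonacci-style word recurrence s(k) = s(k−2)·s(k−1): e.g. 7·87 = 787.
So term 6 is 87787·78787787.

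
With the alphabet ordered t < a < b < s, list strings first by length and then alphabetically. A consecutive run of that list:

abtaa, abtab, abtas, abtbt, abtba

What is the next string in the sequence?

abtbb

Find the rightmost character of abtba below s, bump it to the next letter, and reset everything to its right to t.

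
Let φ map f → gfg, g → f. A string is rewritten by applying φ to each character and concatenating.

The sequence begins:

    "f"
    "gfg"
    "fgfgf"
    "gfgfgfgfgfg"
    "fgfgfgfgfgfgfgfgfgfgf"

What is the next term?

gfgfgfgfgfgfgfgfgfgfgfgfgfgfgfgfgfgfgfgfgfg

Applying the rule to each of the 21 symbols of fgfgfgfgfgfgfgfgfgfgf gives the pieces gfg f gfg f gfg f gfg f gfg f gfg f gfg f gfg f gfg f gfg f gfg, which concatenate to the answer.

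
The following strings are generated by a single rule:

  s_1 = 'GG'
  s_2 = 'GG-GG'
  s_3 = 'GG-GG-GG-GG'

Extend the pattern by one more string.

Each string is two copies of the previous one joined by '-'.
Doubling GG-GG-GG-GG with '-' between the halves:

GG-GG-GG-GG-GG-GG-GG-GG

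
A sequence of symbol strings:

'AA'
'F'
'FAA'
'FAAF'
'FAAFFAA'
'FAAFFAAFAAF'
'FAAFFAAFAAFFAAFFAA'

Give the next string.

From term 3 onward, concatenate the last term with the second-to-last: F·AA = FAA, FAA·F = FAAF, …
So term 8 is FAAFFAAFAAFFAAFFAA·FAAFFAAFAAF.

FAAFFAAFAAFFAAFFAAFAAFFAAFAAF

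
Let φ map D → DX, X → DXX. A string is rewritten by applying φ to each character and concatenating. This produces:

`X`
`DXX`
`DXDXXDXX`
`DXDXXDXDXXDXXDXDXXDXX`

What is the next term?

Rewriting the 21 symbols of DXDXXDXDXXDXXDXDXXDXX one by one yields DX DXX DX DXX DXX DX DXX DX DXX DXX DX DXX DXX DX DXX DX DXX DXX DX DXX DXX; concatenated:

DXDXXDXDXXDXXDXDXXDXDXXDXXDXDXXDXXDXDXXDXDXXDXXDXDXXDXX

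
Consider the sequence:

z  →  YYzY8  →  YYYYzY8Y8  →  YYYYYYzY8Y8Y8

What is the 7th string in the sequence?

YYYYYYYYYYYYzY8Y8Y8Y8Y8Y8

Each term wraps the previous one in YY on the left and Y8 on the right.
From YYYYYYzY8Y8Y8, 3 further steps: YYYYYYzY8Y8Y8 → YYYYYYYYzY8Y8Y8Y8 → YYYYYYYYYYzY8Y8Y8Y8Y8 → (answer).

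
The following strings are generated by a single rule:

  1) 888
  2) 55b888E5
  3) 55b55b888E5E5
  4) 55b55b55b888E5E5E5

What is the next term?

55b55b55b55b888E5E5E5E5

Every step adds 55b to the front and E5 to the end of the previous string.
So the next term is 55b·55b55b55b888E5E5E5·E5.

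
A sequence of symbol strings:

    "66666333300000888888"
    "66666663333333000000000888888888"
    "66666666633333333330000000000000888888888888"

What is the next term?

Term n consists of 2n+3 6's, followed by 3n+1 3's, followed by 4n+1 0's, followed by 3n+3 8's (n = 1, 2, …).
At n = 4 the blocks have lengths 11, 13, 17, 15.

66666666666333333333333300000000000000000888888888888888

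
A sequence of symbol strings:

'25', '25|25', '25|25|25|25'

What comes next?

25|25|25|25|25|25|25|25

Every step duplicates the string with '|' between the halves.
So the next term is two copies of 25|25|25|25 with '|' between the halves.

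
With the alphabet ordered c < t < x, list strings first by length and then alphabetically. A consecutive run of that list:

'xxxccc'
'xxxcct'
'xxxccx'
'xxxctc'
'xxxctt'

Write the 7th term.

Continuing the enumeration 2 steps past xxxctt: xxxctt → xxxctx → (answer).

xxxcxc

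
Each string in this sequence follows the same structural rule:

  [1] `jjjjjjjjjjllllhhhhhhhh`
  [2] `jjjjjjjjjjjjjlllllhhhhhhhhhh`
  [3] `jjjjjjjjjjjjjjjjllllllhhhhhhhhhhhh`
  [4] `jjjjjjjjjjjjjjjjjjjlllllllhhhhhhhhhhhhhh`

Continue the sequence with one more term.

The n-th term is 3n+1 j's then n+1 l's then 2n+2 h's, where the shown terms are n = 3, 4, 5, 6.
For the next term, n = 7, so the run lengths are 22, 8, 16.

jjjjjjjjjjjjjjjjjjjjjjllllllllhhhhhhhhhhhhhhhh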